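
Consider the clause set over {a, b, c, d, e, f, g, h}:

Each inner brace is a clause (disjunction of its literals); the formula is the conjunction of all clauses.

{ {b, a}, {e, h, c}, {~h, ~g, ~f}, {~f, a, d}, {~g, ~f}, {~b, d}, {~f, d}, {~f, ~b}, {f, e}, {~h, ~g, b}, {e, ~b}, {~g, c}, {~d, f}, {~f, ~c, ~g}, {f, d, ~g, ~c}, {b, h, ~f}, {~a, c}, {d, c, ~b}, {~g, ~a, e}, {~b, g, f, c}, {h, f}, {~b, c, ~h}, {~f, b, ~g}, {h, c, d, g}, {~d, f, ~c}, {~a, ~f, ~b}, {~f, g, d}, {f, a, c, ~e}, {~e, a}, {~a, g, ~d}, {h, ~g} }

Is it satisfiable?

Yes, satisfiable

Try b = 0.
(a) alone gives a = 1.
(c) alone gives c = 1.
Try g = 0.
(~d) alone gives d = 0.
(~f) alone gives f = 0.
(e) alone gives e = 1.
(h) alone gives h = 1.
Every clause now holds.
A satisfying assignment: a: 1, b: 0, c: 1, d: 0, e: 1, f: 0, g: 0, h: 1.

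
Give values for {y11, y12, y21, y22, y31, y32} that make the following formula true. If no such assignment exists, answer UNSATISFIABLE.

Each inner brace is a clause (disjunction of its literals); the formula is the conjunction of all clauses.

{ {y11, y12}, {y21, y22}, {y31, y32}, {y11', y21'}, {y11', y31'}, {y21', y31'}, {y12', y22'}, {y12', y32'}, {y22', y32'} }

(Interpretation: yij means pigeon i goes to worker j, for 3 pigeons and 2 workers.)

UNSATISFIABLE

Suppose y11 = 1.
From the singleton clause (y21'), y21 = 0.
From the singleton clause (y22), y22 = 1.
From the singleton clause (y31'), y31 = 0.
From the singleton clause (y32), y32 = 1.
Now (y32') is unsatisfied and unit — conflict.
Undo y11 and try y11 = 0.
From the singleton clause (y12), y12 = 1.
From the singleton clause (y22'), y22 = 0.
From the singleton clause (y21), y21 = 1.
From the singleton clause (y31'), y31 = 0.
From the singleton clause (y32), y32 = 1.
Now (y32') is unsatisfied and unit — conflict.
Neither y11 = 1 nor y11 = 0 works.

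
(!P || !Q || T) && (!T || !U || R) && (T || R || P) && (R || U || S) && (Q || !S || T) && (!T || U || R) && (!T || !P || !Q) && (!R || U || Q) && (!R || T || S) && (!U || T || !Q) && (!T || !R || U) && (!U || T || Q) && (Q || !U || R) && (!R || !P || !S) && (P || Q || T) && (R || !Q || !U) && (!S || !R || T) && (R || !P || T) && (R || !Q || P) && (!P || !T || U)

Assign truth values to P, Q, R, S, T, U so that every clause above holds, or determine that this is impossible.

P ↦ false, Q ↦ true, R ↦ true, S ↦ true, T ↦ true, U ↦ true

Try P = false.
Try T = true.
Try U = true.
Unit clause (R) forces R = true.
Every clause is now satisfied; Q, S are unconstrained.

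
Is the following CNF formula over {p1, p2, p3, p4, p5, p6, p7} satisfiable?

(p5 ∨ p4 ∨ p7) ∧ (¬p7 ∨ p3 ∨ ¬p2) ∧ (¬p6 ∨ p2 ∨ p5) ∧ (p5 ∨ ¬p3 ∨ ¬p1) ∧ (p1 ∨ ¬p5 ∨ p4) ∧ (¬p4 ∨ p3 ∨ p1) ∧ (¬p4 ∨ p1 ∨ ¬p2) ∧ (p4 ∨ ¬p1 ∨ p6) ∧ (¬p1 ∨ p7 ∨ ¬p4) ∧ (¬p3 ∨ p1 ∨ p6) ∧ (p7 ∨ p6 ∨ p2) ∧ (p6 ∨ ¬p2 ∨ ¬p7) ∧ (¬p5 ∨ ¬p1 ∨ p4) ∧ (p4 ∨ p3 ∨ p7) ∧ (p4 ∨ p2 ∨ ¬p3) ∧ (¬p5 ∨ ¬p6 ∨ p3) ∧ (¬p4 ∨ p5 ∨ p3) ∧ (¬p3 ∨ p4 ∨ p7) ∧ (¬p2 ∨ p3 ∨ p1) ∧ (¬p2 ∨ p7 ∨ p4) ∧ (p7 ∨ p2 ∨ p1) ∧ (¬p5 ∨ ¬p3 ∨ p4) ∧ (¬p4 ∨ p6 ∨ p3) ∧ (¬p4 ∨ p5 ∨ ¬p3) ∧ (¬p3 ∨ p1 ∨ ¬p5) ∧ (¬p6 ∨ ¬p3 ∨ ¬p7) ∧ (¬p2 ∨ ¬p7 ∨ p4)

Yes

Case p5 = True:
Case p1 = True:
(p4) alone gives p4 = True.
(p7) alone gives p7 = True.
Case p3 = True:
(¬p6) alone gives p6 = False.
(¬p2) alone gives p2 = False.
All clauses are satisfied.
A satisfying assignment: p1: True,  p2: False,  p3: True,  p4: True,  p5: True,  p6: False,  p7: True.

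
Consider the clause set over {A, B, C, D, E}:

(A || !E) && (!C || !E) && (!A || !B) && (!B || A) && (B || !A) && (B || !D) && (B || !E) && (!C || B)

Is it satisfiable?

Yes, satisfiable

Branch on A: set A = false.
(!E) alone gives E = false.
(!B) alone gives B = false.
(!D) alone gives D = false.
(!C) alone gives C = false.
All clauses are satisfied.
A satisfying assignment: A: false, B: false, C: false, D: false, E: false.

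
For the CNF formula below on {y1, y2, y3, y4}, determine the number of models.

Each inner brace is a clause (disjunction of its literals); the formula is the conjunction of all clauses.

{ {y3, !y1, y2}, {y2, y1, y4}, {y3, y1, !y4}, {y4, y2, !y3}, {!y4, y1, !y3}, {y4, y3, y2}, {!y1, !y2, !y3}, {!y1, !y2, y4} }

There are 2^4 = 16 truth assignments over (y1, y2, y3, y4).
Split on y2. With y2 = true, the clauses containing y2 are satisfied and !y2 drops from the rest; 3 of the 2^3 = 8 assignments to the other variables satisfy what remains.
With y2 = false, by the same count on the reduced clause set, 1 assignment works.
(One model: y1=F, y2=T, y3=F, y4=F.)
Total: 3 + 1 = 4.

4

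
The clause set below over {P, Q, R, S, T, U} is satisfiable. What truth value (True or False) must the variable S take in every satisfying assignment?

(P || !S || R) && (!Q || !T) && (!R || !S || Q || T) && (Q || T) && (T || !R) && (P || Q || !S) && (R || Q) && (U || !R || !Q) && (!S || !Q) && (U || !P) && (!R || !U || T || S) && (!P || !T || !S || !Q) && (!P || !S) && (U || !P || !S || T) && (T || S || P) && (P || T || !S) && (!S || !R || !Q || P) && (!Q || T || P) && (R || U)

False

Suppose S = true.
From the singleton clause (!Q), Q = false.
From the singleton clause (T), T = true.
From the singleton clause (P), P = true.
That conflicts with the unit clause (!P).
So every satisfying assignment has S = False.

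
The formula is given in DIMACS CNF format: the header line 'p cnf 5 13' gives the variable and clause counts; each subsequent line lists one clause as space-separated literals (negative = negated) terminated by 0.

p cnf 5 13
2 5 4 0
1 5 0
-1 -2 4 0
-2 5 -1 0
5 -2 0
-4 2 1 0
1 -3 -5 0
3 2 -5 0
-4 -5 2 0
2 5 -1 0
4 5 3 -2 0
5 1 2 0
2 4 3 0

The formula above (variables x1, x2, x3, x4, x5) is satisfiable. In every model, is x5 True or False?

True

Suppose x5 = False.
Unit clause (x1) forces x1 = True.
Unit clause (¬x2) forces x2 = False.
But (x2) is also a unit clause — contradiction.
So every satisfying assignment has x5 = True.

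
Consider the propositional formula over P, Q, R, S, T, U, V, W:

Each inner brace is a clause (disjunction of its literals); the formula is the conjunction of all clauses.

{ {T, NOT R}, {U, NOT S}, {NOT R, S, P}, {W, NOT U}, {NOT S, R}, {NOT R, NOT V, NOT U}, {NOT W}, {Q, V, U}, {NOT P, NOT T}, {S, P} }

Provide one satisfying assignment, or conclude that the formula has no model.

P=true; Q=false; R=false; S=false; T=false; U=false; V=true; W=false

Unit clause (NOT W) forces W = false.
Unit clause (NOT U) forces U = false.
Unit clause (NOT S) forces S = false.
Unit clause (P) forces P = true.
Unit clause (NOT T) forces T = false.
Unit clause (NOT R) forces R = false.
Suppose Q = false.
Unit clause (V) forces V = true.
Every clause now holds.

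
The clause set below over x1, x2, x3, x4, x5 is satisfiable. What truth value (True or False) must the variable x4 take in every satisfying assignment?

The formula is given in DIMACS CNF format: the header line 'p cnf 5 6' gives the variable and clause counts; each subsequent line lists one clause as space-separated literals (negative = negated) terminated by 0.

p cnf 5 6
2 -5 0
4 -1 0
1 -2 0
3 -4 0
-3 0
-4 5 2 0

Suppose x4 = True.
The clause (x3) is unit, so x3 = True.
That conflicts with the unit clause (¬x3).
So every satisfying assignment has x4 = False.

False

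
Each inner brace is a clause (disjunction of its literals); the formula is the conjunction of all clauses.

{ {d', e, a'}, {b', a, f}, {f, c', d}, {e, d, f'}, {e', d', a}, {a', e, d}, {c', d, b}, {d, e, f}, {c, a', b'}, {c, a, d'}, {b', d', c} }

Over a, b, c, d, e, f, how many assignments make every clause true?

There are 2^6 = 64 truth assignments over (a, b, c, d, e, f).
Split on a. With a = 1, the clauses containing a are satisfied and a' drops from the rest; 9 of the 2^5 = 32 assignments to the other variables satisfy what remains.
With a = 0, by the same count on the reduced clause set, 7 assignments work.
(One model: a=F, b=F, c=F, d=F, e=T, f=F.)
Total: 9 + 7 = 16.

16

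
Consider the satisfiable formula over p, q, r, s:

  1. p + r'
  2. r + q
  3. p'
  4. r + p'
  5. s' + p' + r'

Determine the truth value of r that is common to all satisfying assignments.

Suppose r = 1.
From the singleton clause (p), p = 1.
But (p') is also a unit clause — contradiction.
So every satisfying assignment has r = False.

False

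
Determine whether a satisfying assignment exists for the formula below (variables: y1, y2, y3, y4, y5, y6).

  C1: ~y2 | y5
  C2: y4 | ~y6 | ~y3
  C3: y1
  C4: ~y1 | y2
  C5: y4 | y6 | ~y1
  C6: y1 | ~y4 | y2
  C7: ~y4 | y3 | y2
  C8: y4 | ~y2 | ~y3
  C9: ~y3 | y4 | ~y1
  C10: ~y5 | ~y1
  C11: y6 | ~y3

From the singleton clause (y1), y1 = 1.
From the singleton clause (y2), y2 = 1.
From the singleton clause (y5), y5 = 1.
Now (~y5) is unsatisfied and unit — conflict.
No assignment satisfies every clause.

No, unsatisfiable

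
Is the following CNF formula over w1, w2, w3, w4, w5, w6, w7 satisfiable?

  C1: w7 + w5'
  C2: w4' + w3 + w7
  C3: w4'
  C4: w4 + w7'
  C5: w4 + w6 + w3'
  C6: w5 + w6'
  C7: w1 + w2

Unit clause (w4') forces w4 = 0.
Unit clause (w7') forces w7 = 0.
Unit clause (w5') forces w5 = 0.
Unit clause (w6') forces w6 = 0.
Unit clause (w3') forces w3 = 0.
Suppose w1 = 1.
All clauses hold; w2 can take either value.
A satisfying assignment: w1 ↦ 1; w2 ↦ 0; w3 ↦ 0; w4 ↦ 0; w5 ↦ 0; w6 ↦ 0; w7 ↦ 0.

Yes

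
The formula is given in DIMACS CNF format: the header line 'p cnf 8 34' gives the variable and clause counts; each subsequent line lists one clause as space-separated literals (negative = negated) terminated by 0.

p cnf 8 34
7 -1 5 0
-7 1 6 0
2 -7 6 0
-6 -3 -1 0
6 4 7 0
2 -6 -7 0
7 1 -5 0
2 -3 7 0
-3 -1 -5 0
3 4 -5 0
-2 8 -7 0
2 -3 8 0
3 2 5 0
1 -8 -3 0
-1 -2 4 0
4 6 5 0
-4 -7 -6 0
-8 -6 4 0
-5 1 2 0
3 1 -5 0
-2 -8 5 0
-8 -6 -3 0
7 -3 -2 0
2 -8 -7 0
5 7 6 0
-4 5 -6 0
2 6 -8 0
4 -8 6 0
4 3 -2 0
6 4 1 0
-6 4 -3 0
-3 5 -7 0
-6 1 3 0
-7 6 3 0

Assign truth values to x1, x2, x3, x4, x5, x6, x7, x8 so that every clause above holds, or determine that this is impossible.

x1 ↦ True,  x2 ↦ False,  x3 ↦ False,  x4 ↦ True,  x5 ↦ True,  x6 ↦ False,  x7 ↦ False,  x8 ↦ False

Branch on x7: set x7 = False.
Branch on x1: set x1 = True.
From the singleton clause (x5), x5 = True.
From the singleton clause (¬x3), x3 = False.
From the singleton clause (x4), x4 = True.
Branch on x2: set x2 = False.
Branch on x6: set x6 = False.
From the singleton clause (¬x8), x8 = False.
All clauses are satisfied.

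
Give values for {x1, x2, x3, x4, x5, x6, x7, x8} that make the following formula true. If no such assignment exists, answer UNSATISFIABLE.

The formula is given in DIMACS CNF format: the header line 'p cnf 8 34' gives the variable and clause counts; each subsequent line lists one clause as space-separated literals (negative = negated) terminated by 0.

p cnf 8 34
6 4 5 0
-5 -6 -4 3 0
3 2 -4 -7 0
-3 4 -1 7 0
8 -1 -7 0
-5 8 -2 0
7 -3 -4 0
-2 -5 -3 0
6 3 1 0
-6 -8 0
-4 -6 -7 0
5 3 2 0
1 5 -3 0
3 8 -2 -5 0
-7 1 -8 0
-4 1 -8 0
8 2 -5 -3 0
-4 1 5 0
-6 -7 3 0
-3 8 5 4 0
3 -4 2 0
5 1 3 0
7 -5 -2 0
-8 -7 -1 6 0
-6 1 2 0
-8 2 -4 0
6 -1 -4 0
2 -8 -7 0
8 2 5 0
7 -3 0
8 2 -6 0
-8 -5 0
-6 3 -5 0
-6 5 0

Case x6 = False:
Case x4 = False:
The clause (x5) is unit, so x5 = True.
The clause (¬x8) is unit, so x8 = False.
The clause (¬x2) is unit, so x2 = False.
The clause (¬x3) is unit, so x3 = False.
The clause (x1) is unit, so x1 = True.
The clause (¬x7) is unit, so x7 = False.
Every clause now holds.

x1 ↦ True,  x2 ↦ False,  x3 ↦ False,  x4 ↦ False,  x5 ↦ True,  x6 ↦ False,  x7 ↦ False,  x8 ↦ False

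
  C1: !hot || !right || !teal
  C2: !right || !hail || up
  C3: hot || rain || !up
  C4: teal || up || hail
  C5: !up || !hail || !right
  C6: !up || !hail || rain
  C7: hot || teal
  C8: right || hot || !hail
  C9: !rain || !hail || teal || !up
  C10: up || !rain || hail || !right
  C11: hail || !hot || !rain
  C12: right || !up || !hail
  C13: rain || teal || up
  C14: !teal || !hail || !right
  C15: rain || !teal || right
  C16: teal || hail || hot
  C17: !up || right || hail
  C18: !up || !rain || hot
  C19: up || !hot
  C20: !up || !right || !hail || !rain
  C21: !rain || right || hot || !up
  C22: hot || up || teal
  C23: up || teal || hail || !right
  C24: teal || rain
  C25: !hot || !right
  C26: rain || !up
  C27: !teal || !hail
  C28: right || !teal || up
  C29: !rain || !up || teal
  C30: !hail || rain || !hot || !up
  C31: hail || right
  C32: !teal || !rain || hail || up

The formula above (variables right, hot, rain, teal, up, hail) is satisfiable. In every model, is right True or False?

True

Suppose right = false.
Unit clause (hail) forces hail = true.
Unit clause (hot) forces hot = true.
Unit clause (!up) forces up = false.
But (up) is also a unit clause — contradiction.
So every satisfying assignment has right = True.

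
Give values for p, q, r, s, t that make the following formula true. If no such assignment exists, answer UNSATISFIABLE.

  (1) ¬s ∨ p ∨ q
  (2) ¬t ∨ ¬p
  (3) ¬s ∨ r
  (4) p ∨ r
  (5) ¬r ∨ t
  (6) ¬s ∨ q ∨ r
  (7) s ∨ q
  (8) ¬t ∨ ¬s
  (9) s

(s) alone gives s = True.
(r) alone gives r = True.
(t) alone gives t = True.
Now (¬t) is unsatisfied and unit — conflict.

UNSATISFIABLE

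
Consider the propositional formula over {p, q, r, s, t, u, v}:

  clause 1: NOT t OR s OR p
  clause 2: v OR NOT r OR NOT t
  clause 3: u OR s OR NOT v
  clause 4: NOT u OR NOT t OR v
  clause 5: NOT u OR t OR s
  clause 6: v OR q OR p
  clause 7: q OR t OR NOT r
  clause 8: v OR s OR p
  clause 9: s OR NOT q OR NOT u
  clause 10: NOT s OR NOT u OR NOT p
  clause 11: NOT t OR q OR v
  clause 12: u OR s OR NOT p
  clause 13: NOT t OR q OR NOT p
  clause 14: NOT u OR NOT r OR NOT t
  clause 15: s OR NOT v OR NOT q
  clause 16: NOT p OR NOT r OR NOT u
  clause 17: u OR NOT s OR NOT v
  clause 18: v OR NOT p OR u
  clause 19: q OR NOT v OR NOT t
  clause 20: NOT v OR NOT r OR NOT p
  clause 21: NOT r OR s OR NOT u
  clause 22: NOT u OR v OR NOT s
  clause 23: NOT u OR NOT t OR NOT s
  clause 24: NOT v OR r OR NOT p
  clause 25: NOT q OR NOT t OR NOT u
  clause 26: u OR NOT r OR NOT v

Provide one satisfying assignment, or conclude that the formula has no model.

p ↦ false, q ↦ false, r ↦ false, s ↦ true, t ↦ false, u ↦ true, v ↦ true

Case t = false:
Case u = true:
(s) alone gives s = true.
(NOT p) alone gives p = false.
(v) alone gives v = true.
Case q = false:
(NOT r) alone gives r = false.
All clauses are satisfied.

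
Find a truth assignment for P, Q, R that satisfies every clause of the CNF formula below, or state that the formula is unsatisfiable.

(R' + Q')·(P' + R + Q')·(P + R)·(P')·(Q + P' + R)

P ↦ 0, Q ↦ 0, R ↦ 1

From the singleton clause (P'), P = 0.
From the singleton clause (R), R = 1.
From the singleton clause (Q'), Q = 0.
All clauses are satisfied.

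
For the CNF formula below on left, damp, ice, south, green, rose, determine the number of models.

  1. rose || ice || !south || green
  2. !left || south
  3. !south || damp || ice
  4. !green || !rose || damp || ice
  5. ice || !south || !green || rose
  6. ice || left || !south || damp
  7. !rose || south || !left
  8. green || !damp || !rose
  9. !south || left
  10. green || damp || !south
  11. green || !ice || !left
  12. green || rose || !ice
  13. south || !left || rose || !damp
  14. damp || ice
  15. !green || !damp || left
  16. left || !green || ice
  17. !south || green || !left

9

There are 2^6 = 64 truth assignments over (left, damp, ice, south, green, rose).
Split on rose. With rose = true, the clauses containing rose are satisfied and !rose drops from the rest; 5 of the 2^5 = 32 assignments to the other variables satisfy what remains.
With rose = false, by the same count on the reduced clause set, 4 assignments work.
(One model: left=F, damp=F, ice=T, south=F, green=F, rose=T.)
Total: 5 + 4 = 9.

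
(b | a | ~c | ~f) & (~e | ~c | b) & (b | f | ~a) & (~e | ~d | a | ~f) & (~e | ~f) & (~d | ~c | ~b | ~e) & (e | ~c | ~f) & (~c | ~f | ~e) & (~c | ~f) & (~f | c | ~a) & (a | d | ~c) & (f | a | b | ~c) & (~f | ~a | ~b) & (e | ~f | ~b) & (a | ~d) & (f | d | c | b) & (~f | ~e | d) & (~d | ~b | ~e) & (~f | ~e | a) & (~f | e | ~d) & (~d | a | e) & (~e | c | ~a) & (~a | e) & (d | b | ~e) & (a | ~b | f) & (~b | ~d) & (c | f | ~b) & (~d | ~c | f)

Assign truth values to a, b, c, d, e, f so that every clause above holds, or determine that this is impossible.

Suppose e = 1.
Unit clause (~f) forces f = 0.
Suppose c = 1.
Unit clause (b) forces b = 1.
Unit clause (~d) forces d = 0.
Unit clause (a) forces a = 1.
Every clause now holds.

a=1, b=1, c=1, d=0, e=1, f=0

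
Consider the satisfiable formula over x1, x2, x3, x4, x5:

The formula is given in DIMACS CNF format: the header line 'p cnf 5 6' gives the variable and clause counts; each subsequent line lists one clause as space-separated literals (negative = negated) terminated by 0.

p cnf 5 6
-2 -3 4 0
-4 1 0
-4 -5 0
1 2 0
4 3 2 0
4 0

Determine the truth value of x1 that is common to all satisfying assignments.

True

Suppose x1 = False.
Unit clause (¬x4) forces x4 = False.
Now (x4) is unsatisfied and unit — conflict.
So every satisfying assignment has x1 = True.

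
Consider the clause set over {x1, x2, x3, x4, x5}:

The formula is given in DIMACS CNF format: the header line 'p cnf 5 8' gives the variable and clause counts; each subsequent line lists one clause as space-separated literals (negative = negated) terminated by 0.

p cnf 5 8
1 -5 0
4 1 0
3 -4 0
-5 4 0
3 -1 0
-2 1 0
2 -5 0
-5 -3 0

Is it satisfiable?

Satisfiable

Case x1 = True:
(x3) alone gives x3 = True.
(¬x5) alone gives x5 = False.
All clauses hold; x2, x4 can take either value.
A satisfying assignment: x1 ↦ True, x2 ↦ False, x3 ↦ True, x4 ↦ True, x5 ↦ False.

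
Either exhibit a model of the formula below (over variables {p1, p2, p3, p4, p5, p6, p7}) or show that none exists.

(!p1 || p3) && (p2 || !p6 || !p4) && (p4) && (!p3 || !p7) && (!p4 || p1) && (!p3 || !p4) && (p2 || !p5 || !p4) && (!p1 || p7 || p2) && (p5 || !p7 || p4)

Unit clause (p4) forces p4 = true.
Unit clause (p1) forces p1 = true.
Unit clause (p3) forces p3 = true.
Now (!p3) is unsatisfied and unit — conflict.

UNSATISFIABLE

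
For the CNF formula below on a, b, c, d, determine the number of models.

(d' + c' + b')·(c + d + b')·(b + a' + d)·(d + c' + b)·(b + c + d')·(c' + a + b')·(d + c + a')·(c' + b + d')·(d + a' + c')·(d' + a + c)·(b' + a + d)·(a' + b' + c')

2

There are 2^4 = 16 truth assignments over (a, b, c, d).
Check each against the 12 clauses (columns in the order a, b, c, d):
  F F F F  ✓ satisfies all
  F F F T  ✗ fails (b + c + d')
  F F T F  ✗ fails (d + c' + b)
  F F T T  ✗ fails (c' + b + d')
  F T F F  ✗ fails (c + d + b')
  F T F T  ✗ fails (d' + a + c)
  F T T F  ✗ fails (c' + a + b')
  F T T T  ✗ fails (d' + c' + b')
  T F F F  ✗ fails (b + a' + d)
  T F F T  ✗ fails (b + c + d')
  T F T F  ✗ fails (b + a' + d)
  T F T T  ✗ fails (c' + b + d')
  T T F F  ✗ fails (c + d + b')
  T T F T  ✓ satisfies all
  T T T F  ✗ fails (d + a' + c')
  T T T T  ✗ fails (d' + c' + b')
2 of the 16 rows are models.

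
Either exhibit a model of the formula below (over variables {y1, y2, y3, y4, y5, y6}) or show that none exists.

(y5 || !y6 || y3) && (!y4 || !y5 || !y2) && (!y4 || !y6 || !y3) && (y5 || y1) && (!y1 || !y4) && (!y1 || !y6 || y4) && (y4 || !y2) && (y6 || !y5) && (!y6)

y1 ↦ true,  y2 ↦ false,  y3 ↦ false,  y4 ↦ false,  y5 ↦ false,  y6 ↦ false

The clause (!y6) is unit, so y6 = false.
The clause (!y5) is unit, so y5 = false.
The clause (y1) is unit, so y1 = true.
The clause (!y4) is unit, so y4 = false.
The clause (!y2) is unit, so y2 = false.
All clauses hold; y3 can take either value.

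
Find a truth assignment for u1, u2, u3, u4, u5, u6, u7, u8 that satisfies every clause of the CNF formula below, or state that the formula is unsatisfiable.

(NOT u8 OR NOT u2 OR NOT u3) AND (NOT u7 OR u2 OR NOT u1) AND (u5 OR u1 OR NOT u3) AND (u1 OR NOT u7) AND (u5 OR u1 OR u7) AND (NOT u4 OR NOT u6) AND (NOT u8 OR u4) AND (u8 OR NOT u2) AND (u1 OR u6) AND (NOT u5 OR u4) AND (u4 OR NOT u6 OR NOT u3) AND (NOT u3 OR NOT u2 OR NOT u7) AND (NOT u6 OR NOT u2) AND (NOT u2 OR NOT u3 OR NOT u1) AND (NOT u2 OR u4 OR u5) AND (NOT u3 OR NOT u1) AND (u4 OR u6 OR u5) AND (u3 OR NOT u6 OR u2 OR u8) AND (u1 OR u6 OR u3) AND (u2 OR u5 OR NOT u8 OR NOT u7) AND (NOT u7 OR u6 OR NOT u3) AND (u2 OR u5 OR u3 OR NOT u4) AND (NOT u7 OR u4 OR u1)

Try u1 = true.
The clause (NOT u3) is unit, so u3 = false.
Try u7 = false.
Try u4 = true.
The clause (NOT u6) is unit, so u6 = false.
Try u8 = false.
The clause (NOT u2) is unit, so u2 = false.
The clause (u5) is unit, so u5 = true.
This assignment satisfies each clause.

u1=true; u2=false; u3=false; u4=true; u5=true; u6=false; u7=false; u8=false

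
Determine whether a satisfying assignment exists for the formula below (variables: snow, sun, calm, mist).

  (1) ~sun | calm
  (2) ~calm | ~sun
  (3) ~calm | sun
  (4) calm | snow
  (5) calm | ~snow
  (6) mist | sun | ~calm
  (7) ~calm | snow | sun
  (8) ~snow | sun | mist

Suppose sun = 0.
The clause (~calm) is unit, so calm = 0.
The clause (snow) is unit, so snow = 1.
Now (~snow) is unsatisfied and unit — conflict.
That branch fails; take sun = 1 instead.
The clause (calm) is unit, so calm = 1.
Now (~calm) is unsatisfied and unit — conflict.
Both values of sun lead to a conflict.
No assignment satisfies every clause.

Unsatisfiable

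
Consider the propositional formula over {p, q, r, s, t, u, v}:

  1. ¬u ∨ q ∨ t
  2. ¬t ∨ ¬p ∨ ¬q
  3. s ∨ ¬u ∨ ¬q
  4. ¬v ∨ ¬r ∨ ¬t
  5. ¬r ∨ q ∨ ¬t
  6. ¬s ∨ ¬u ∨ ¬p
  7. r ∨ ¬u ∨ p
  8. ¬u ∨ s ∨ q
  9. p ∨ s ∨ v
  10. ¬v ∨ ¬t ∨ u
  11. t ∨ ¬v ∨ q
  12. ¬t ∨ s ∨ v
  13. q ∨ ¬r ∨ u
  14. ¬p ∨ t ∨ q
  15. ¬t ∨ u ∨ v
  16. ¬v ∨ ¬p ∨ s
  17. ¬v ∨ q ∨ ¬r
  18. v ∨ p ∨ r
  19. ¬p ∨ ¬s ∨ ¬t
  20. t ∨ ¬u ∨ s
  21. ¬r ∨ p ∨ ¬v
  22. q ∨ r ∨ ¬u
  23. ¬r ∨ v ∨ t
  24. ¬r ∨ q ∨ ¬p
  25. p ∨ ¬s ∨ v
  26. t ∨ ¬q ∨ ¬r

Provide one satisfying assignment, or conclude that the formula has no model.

Branch on u: set u = False.
Branch on v: set v = True.
From the singleton clause (¬t), t = False.
From the singleton clause (q), q = True.
From the singleton clause (¬r), r = False.
Branch on p: set p = True.
From the singleton clause (s), s = True.
All clauses are satisfied.

p ↦ True, q ↦ True, r ↦ False, s ↦ True, t ↦ False, u ↦ False, v ↦ True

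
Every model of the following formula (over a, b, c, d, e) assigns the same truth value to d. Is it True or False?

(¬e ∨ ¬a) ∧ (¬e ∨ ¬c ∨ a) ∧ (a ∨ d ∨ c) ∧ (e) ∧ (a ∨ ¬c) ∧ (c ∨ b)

Suppose d = False.
Unit clause (e) forces e = True.
Unit clause (¬a) forces a = False.
Unit clause (¬c) forces c = False.
But (c) is also a unit clause — contradiction.
So every satisfying assignment has d = True.

True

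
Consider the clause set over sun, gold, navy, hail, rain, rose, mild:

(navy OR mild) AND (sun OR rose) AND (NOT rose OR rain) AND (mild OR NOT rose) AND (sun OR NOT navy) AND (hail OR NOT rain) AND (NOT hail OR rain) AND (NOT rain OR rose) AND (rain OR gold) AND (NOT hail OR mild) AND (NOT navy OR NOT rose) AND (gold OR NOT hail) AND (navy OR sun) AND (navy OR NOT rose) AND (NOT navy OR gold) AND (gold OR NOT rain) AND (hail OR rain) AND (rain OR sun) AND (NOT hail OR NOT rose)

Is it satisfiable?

Unsatisfiable

Suppose navy = true.
Unit clause (sun) forces sun = true.
Unit clause (NOT rose) forces rose = false.
Unit clause (NOT rain) forces rain = false.
Unit clause (NOT hail) forces hail = false.
Now (hail) is unsatisfied and unit — conflict.
Undo navy and try navy = false.
Unit clause (mild) forces mild = true.
Unit clause (sun) forces sun = true.
Unit clause (NOT rose) forces rose = false.
Unit clause (NOT rain) forces rain = false.
Unit clause (NOT hail) forces hail = false.
Now (hail) is unsatisfied and unit — conflict.
Neither navy = true nor navy = false works.
No assignment satisfies every clause.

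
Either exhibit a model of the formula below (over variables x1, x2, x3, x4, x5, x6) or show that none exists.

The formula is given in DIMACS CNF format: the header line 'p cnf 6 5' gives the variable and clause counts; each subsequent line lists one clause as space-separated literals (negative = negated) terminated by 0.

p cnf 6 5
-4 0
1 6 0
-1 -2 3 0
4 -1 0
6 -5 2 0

Unit clause (¬x4) forces x4 = False.
Unit clause (¬x1) forces x1 = False.
Unit clause (x6) forces x6 = True.
No clause remains; x2, x3, x5 are free.

x1: False,  x2: False,  x3: True,  x4: False,  x5: True,  x6: True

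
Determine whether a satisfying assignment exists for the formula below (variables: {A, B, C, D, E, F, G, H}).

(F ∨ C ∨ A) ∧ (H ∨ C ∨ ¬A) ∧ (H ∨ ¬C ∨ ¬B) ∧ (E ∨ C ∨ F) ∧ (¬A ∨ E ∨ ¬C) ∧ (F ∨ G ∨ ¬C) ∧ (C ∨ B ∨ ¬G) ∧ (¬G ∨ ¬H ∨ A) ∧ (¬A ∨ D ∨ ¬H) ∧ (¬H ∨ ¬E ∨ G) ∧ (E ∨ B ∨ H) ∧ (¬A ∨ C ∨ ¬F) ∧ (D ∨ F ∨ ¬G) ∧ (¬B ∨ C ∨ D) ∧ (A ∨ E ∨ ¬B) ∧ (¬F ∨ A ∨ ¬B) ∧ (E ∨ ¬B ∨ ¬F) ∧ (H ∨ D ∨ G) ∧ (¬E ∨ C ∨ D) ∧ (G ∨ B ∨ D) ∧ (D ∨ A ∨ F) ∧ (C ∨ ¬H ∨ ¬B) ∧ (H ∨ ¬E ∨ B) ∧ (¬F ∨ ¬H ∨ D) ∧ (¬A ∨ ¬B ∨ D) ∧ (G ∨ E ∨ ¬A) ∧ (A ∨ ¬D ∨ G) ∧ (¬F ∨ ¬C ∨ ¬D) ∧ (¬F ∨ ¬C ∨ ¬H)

Try F = False.
Try C = True.
Unit clause (G) forces G = True.
Unit clause (D) forces D = True.
Try H = True.
Unit clause (A) forces A = True.
Unit clause (E) forces E = True.
No clause remains; B is free.
A satisfying assignment: A ↦ True, B ↦ True, C ↦ True, D ↦ True, E ↦ True, F ↦ False, G ↦ True, H ↦ True.

Satisfiable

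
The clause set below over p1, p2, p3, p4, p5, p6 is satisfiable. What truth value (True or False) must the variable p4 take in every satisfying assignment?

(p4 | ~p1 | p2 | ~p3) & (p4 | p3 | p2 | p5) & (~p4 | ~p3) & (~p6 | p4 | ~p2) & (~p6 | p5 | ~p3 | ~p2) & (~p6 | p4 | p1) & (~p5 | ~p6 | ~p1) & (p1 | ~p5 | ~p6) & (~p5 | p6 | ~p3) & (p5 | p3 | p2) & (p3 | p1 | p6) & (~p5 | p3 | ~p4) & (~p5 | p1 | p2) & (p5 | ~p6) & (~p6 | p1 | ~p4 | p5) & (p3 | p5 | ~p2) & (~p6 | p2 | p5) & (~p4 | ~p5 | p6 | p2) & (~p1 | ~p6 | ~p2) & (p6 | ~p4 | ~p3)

Suppose p4 = 1.
The clause (~p3) is unit, so p3 = 0.
The clause (~p5) is unit, so p5 = 0.
The clause (p2) is unit, so p2 = 1.
But (~p2) is also a unit clause — contradiction.
So every satisfying assignment has p4 = False.

False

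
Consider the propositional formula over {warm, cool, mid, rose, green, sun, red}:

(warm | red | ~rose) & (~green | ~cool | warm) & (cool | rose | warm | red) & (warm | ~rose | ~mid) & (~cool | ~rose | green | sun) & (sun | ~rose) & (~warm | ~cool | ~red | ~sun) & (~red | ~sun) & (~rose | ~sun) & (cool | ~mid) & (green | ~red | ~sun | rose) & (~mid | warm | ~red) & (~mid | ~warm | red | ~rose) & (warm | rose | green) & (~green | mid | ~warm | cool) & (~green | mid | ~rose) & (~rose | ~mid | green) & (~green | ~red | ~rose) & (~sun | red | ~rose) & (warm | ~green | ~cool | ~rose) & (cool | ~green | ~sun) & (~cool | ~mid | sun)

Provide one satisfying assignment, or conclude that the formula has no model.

warm ↦ 1,  cool ↦ 1,  mid ↦ 0,  rose ↦ 0,  green ↦ 1,  sun ↦ 0,  red ↦ 0

Try sun = 0.
(~rose) alone gives rose = 0.
Try cool = 1.
(~mid) alone gives mid = 0.
Try green = 1.
(warm) alone gives warm = 1.
Every clause is now satisfied; red is unconstrained.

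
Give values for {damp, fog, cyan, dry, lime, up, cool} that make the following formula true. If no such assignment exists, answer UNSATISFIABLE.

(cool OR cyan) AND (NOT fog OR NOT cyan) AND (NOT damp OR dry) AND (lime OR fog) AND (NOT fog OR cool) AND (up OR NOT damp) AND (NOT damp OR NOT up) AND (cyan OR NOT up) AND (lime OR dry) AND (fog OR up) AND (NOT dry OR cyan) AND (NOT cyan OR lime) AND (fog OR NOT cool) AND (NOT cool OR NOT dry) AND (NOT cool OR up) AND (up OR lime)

Branch on cool: set cool = false.
From the singleton clause (cyan), cyan = true.
From the singleton clause (NOT fog), fog = false.
From the singleton clause (lime), lime = true.
From the singleton clause (up), up = true.
From the singleton clause (NOT damp), damp = false.
No clause remains; dry is free.

damp ↦ false; fog ↦ false; cyan ↦ true; dry ↦ false; lime ↦ true; up ↦ true; cool ↦ false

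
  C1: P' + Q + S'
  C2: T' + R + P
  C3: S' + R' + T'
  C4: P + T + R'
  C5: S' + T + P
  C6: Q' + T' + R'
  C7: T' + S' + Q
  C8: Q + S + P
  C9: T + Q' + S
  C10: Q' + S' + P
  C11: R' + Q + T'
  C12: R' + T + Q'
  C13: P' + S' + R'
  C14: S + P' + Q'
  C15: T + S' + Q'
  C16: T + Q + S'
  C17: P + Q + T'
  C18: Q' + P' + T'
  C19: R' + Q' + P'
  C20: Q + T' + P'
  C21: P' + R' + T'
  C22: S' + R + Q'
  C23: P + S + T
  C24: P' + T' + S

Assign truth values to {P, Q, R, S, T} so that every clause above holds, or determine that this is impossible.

Branch on P: set P = 1.
Branch on Q: set Q = 0.
From the singleton clause (S'), S = 0.
From the singleton clause (T'), T = 0.
No clause remains; R is free.

P=1,  Q=0,  R=1,  S=0,  T=0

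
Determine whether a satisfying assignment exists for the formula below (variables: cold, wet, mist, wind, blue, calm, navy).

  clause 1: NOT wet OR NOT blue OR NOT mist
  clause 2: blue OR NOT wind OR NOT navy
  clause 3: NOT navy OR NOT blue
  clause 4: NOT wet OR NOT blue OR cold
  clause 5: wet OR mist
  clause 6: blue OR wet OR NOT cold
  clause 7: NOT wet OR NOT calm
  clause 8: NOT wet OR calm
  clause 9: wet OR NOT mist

Branch on navy: set navy = false.
Branch on wet: set wet = true.
(NOT calm) alone gives calm = false.
But (calm) is also a unit clause — contradiction.
Backtrack on wet: now try wet = false.
(mist) alone gives mist = true.
But (NOT mist) is also a unit clause — contradiction.
Either choice for wet ends in contradiction.
Backtrack on navy: now try navy = true.
(NOT blue) alone gives blue = false.
(NOT wind) alone gives wind = false.
Branch on wet: set wet = true.
(NOT calm) alone gives calm = false.
But (calm) is also a unit clause — contradiction.
Backtrack on wet: now try wet = false.
(mist) alone gives mist = true.
But (NOT mist) is also a unit clause — contradiction.
Either choice for wet ends in contradiction.
Either choice for navy ends in contradiction.
No assignment satisfies every clause.

No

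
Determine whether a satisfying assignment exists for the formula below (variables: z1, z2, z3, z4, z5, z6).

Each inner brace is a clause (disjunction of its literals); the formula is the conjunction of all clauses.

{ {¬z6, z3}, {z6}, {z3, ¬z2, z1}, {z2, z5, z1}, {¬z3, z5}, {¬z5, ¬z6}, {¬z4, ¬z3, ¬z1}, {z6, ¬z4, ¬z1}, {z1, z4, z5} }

Unit clause (z6) forces z6 = True.
Unit clause (z3) forces z3 = True.
Unit clause (z5) forces z5 = True.
That conflicts with the unit clause (¬z5).
No assignment satisfies every clause.

Unsatisfiable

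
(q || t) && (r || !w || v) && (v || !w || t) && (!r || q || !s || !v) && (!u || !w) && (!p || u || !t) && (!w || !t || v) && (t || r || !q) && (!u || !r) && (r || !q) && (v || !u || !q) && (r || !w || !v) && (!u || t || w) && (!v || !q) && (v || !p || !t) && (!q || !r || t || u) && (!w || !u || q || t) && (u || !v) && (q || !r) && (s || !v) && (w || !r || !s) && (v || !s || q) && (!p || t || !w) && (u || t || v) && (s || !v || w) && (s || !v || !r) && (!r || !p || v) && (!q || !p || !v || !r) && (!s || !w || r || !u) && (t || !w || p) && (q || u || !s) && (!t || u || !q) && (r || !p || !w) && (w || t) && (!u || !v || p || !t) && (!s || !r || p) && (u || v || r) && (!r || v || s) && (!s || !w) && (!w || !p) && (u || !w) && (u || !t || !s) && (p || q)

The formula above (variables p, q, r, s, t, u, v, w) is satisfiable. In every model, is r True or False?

Suppose r = true.
(!u) alone gives u = false.
(!v) alone gives v = false.
(q) alone gives q = true.
(t) alone gives t = true.
That conflicts with the unit clause (!t).
So every satisfying assignment has r = False.

False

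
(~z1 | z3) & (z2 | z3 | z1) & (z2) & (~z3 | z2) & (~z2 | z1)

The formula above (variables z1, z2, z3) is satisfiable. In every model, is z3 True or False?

Suppose z3 = 0.
From the singleton clause (~z1), z1 = 0.
From the singleton clause (z2), z2 = 1.
But (~z2) is also a unit clause — contradiction.
So every satisfying assignment has z3 = True.

True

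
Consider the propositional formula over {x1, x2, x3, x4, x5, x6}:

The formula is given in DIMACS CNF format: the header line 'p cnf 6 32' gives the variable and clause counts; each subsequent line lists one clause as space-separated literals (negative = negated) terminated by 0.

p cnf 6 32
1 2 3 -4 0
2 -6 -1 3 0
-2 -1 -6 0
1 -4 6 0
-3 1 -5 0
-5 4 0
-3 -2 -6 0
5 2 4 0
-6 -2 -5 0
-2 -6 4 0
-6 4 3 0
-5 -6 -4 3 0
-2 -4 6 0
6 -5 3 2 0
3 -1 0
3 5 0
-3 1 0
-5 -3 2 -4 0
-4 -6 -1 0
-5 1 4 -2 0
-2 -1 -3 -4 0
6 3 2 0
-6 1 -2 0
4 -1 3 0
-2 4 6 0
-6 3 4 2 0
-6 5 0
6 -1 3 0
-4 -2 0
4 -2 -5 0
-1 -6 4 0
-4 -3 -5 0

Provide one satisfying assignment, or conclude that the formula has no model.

x1 ↦ True,  x2 ↦ False,  x3 ↦ True,  x4 ↦ True,  x5 ↦ False,  x6 ↦ False

Case x5 = False:
(x3) alone gives x3 = True.
(x1) alone gives x1 = True.
(¬x6) alone gives x6 = False.
Case x2 = False:
(x4) alone gives x4 = True.
Every clause now holds.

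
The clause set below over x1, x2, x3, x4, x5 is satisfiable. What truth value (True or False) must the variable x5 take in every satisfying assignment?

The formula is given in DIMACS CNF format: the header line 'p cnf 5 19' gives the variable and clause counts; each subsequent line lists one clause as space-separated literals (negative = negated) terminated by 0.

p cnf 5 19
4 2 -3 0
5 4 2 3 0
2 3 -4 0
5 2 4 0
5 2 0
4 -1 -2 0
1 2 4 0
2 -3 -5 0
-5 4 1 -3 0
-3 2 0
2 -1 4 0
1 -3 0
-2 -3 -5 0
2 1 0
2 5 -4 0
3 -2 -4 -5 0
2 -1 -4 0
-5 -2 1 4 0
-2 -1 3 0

Suppose x5 = True.
Suppose x2 = True.
The clause (¬x3) is unit, so x3 = False.
The clause (¬x4) is unit, so x4 = False.
The clause (¬x1) is unit, so x1 = False.
Now (x1) is unsatisfied and unit — conflict.
So x2 must be the other value — set x2 = False.
The clause (¬x3) is unit, so x3 = False.
The clause (¬x4) is unit, so x4 = False.
The clause (x1) is unit, so x1 = True.
Now (¬x1) is unsatisfied and unit — conflict.
Either choice for x2 ends in contradiction.
So every satisfying assignment has x5 = False.

False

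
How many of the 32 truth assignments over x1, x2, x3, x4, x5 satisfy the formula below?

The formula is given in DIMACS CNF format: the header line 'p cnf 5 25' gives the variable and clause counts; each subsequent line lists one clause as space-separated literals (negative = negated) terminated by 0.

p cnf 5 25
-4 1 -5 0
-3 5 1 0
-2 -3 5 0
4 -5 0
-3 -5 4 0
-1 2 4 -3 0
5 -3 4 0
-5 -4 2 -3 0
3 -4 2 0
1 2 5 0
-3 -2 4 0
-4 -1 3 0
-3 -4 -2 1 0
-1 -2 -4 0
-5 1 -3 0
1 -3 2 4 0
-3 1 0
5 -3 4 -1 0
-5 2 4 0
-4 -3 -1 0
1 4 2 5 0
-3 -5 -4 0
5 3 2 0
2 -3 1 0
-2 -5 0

3

There are 2^5 = 32 truth assignments over (x1, x2, x3, x4, x5).
Split on x1. With x1 = True, the clauses containing x1 are satisfied and ¬x1 drops from the rest; 1 of the 2^4 = 16 assignments to the other variables satisfy what remains.
With x1 = False, by the same count on the reduced clause set, 2 assignments work.
(One model: x1=F, x2=T, x3=F, x4=F, x5=F.)
Total: 1 + 2 = 3.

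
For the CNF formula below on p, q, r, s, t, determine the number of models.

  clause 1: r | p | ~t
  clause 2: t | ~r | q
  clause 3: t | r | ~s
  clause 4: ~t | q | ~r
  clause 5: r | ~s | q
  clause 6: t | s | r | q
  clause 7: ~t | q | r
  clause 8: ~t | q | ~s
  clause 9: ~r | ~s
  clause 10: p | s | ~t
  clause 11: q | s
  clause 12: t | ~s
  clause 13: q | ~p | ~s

7

There are 2^5 = 32 truth assignments over (p, q, r, s, t).
Split on t. With t = 1, the clauses containing t are satisfied and ~t drops from the rest; 3 of the 2^4 = 16 assignments to the other variables satisfy what remains.
With t = 0, by the same count on the reduced clause set, 4 assignments work.
Total: 3 + 4 = 7.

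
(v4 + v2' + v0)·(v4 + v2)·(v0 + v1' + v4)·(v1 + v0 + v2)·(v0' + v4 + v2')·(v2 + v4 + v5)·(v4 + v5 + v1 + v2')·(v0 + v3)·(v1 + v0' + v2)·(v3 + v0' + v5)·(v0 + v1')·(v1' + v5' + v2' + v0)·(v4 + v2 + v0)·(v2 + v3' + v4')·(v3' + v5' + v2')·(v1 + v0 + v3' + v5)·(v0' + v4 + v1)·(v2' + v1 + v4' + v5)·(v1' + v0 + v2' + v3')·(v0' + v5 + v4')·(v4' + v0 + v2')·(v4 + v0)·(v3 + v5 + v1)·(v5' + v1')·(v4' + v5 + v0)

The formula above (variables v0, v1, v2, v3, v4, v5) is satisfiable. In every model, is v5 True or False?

Suppose v5 = 0.
Try v4 = 1.
Unit clause (v0') forces v0 = 0.
But (v0) is also a unit clause — contradiction.
So v4 must be the other value — set v4 = 0.
Unit clause (v2) forces v2 = 1.
Unit clause (v0) forces v0 = 1.
But (v0') is also a unit clause — contradiction.
Either choice for v4 ends in contradiction.
So every satisfying assignment has v5 = True.

True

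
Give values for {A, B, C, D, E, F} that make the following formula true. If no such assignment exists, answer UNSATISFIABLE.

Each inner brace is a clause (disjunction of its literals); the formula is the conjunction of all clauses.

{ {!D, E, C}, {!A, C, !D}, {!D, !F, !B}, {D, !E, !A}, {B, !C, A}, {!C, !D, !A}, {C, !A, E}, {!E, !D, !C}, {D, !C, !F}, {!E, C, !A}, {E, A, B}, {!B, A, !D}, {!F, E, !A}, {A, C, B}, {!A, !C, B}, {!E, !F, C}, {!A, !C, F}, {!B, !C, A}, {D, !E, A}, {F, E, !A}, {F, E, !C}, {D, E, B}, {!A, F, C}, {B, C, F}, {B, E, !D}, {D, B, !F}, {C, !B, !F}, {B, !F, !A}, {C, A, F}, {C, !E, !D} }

Branch on D: set D = false.
Branch on E: set E = false.
The clause (B) is unit, so B = true.
Branch on C: set C = true.
The clause (!F) is unit, so F = false.
That conflicts with the unit clause (F).
Backtrack on C: now try C = false.
The clause (!A) is unit, so A = false.
The clause (!F) is unit, so F = false.
That conflicts with the unit clause (F).
Both values of C lead to a conflict.
Backtrack on E: now try E = true.
The clause (!A) is unit, so A = false.
That conflicts with the unit clause (A).
Both values of E lead to a conflict.
Backtrack on D: now try D = true.
Branch on E: set E = true.
The clause (!C) is unit, so C = false.
That conflicts with the unit clause (C).
Backtrack on E: now try E = false.
The clause (C) is unit, so C = true.
The clause (!A) is unit, so A = false.
The clause (B) is unit, so B = true.
That conflicts with the unit clause (!B).
Both values of E lead to a conflict.
Both values of D lead to a conflict.

UNSATISFIABLE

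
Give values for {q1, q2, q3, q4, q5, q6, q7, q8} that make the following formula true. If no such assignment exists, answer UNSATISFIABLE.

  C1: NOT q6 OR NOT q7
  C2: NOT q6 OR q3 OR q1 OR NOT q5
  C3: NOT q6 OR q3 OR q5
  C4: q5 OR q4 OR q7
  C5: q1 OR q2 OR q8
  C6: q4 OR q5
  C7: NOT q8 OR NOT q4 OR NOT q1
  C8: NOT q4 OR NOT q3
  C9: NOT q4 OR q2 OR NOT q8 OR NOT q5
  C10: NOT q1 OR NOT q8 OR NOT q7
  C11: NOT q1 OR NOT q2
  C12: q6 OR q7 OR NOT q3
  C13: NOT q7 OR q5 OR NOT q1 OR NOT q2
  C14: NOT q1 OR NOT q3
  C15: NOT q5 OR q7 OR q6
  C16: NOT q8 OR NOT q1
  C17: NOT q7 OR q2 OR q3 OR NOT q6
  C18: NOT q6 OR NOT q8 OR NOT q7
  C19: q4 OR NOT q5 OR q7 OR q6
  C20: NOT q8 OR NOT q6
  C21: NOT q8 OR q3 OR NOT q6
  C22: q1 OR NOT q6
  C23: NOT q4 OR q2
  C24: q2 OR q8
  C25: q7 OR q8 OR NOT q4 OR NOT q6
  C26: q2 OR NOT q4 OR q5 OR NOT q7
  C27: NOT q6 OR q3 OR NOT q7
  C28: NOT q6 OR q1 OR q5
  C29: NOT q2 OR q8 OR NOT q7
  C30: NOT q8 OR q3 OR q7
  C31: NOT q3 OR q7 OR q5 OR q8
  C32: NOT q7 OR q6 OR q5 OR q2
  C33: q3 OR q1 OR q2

q1: false; q2: false; q3: true; q4: false; q5: true; q6: false; q7: true; q8: true

Suppose q6 = false.
Suppose q4 = false.
From the singleton clause (q5), q5 = true.
From the singleton clause (q7), q7 = true.
Suppose q1 = false.
Suppose q2 = false.
From the singleton clause (q8), q8 = true.
From the singleton clause (q3), q3 = true.
Every clause now holds.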